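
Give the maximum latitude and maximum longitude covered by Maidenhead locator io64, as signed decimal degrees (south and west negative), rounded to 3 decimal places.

55.000, -6.000

Field I=8, O=14: +8·20° lon, +14·10° lat → SW at lon -20°, lat 50°.
Square 6, 4: +6·2° lon, +4·1° lat → SW at lon -8°, lat 54°.
Cell spans 2° lon × 1° lat. NE corner is SW corner plus one full cell.
latitude 55.000, longitude -6.000.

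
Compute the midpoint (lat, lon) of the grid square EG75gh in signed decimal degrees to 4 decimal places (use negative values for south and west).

Field E=4, G=6: +4·20° lon, +6·10° lat → SW at lon -100°, lat -30°.
Square 7, 5: +7·2° lon, +5·1° lat → SW at lon -86°, lat -25°.
Subsquare g=6, h=7: +6·0.0833333° lon, +7·0.0416667° lat → SW at lon -85.5°, lat -24.7083°.
Cell spans 0.0833333° lon × 0.0416667° lat. Centre is SW corner plus half of each.
latitude -24.6875, longitude -85.4583.

-24.6875, -85.4583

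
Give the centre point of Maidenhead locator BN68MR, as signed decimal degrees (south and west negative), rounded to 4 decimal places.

48.7292, -146.9583

Field B=1, N=13: +1·20° lon, +13·10° lat → SW at lon -160°, lat 40°.
Square 6, 8: +6·2° lon, +8·1° lat → SW at lon -148°, lat 48°.
Subsquare m=12, r=17: +12·0.0833333° lon, +17·0.0416667° lat → SW at lon -147°, lat 48.7083°.
Cell spans 0.0833333° lon × 0.0416667° lat. Centre is SW corner plus half of each.
latitude 48.7292, longitude -146.9583.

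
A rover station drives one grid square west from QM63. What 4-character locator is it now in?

Longitude square 6; −1 → 5.
The latitude characters are unchanged.

QM53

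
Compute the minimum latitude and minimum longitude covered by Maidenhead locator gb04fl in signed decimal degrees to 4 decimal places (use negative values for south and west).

Field G=6, B=1: +6·20° lon, +1·10° lat → SW at lon -60°, lat -80°.
Square 0, 4: +0·2° lon, +4·1° lat → SW at lon -60°, lat -76°.
Subsquare f=5, l=11: +5·0.0833333° lon, +11·0.0416667° lat → SW at lon -59.5833°, lat -75.5417°.
latitude -75.5417, longitude -59.5833.

-75.5417, -59.5833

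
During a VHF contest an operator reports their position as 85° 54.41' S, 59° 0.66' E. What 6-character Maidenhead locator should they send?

Add 180° to longitude and 90° to latitude: 239.0110, 4.0932.
Field: 239.0110/20 → 11 → L, 4.0932/10 → 0 → A; chars LA.
Square: 19.0110/2 → 9, 4.0932/1 → 4; chars 94.
Subsquare: 1.0110/0.0833333 → 12 → m, 0.0932/0.0416667 → 2 → c; chars mc.

LA94mc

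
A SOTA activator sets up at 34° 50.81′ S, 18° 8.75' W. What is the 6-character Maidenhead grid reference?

IF05wd

Add 180° to longitude and 90° to latitude: 161.8542, 55.1532.
Field: 161.8542/20 → 8 → I, 55.1532/10 → 5 → F; chars IF.
Square: 1.8542/2 → 0, 5.1532/1 → 5; chars 05.
Subsquare: 1.8542/0.0833333 → 22 → w, 0.1532/0.0416667 → 3 → d; chars wd.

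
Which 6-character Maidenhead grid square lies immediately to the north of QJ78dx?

QJ79da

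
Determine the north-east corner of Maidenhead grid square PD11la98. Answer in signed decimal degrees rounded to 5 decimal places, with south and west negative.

-58.96250, 123.00000

Field P=15, D=3: +15·20° lon, +3·10° lat → SW at lon 120°, lat -60°.
Square 1, 1: +1·2° lon, +1·1° lat → SW at lon 122°, lat -59°.
Subsquare l=11, a=0: +11·0.0833333° lon, +0·0.0416667° lat → SW at lon 122.917°, lat -59°.
Extended square 9, 8: +9·0.00833333° lon, +8·0.00416667° lat → SW at lon 122.992°, lat -58.9667°.
Cell spans 0.00833333° lon × 0.00416667° lat. NE corner is SW corner plus one full cell.
latitude -58.96250, longitude 123.00000.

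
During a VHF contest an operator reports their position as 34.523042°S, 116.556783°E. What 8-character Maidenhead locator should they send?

OF85gl64

Offset from 180°W / 90°S: lon 296.55678°, lat 55.47696°.
Field: lon ⌊296.55678/20⌋ = 14 → O; lat ⌊55.47696/10⌋ = 5 → F.
Square: lon ⌊16.55678/2⌋ = 8; lat ⌊5.47696/1⌋ = 5.
Subsquare: lon ⌊0.55678/0.0833333⌋ = 6 → g; lat ⌊0.47696/0.0416667⌋ = 11 → l.
Extended square: lon ⌊0.05678/0.00833333⌋ = 6; lat ⌊0.01862/0.00416667⌋ = 4.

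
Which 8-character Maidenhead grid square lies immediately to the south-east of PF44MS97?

Longitude extended square 9; +1 → 10, wraps to 0, carry into subsquare.
Longitude subsquare m = 12; +1 → 13 = n.
Latitude extended square 7; −1 → 6.

PF44ns06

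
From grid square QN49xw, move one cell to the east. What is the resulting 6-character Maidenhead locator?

QN59aw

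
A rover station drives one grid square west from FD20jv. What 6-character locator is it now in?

FD20iv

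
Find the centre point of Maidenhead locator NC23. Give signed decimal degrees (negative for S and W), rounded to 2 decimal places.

-66.50, 85.00

Field N=13, C=2: +13·20° lon, +2·10° lat → SW at lon 80°, lat -70°.
Square 2, 3: +2·2° lon, +3·1° lat → SW at lon 84°, lat -67°.
Cell spans 2° lon × 1° lat. Centre is SW corner plus half of each.
latitude -66.50, longitude 85.00.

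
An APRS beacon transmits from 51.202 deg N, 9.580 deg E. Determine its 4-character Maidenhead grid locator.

JO41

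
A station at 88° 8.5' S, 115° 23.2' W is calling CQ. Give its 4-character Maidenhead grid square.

DA21

Offset from 180°W / 90°S: lon 64.61°, lat 1.86°.
Field: lon ⌊64.61/20⌋ = 3 → D; lat ⌊1.86/10⌋ = 0 → A.
Square: lon ⌊4.61/2⌋ = 2; lat ⌊1.86/1⌋ = 1.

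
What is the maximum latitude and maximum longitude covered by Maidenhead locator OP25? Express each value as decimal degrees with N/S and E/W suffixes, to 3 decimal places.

66.000° N, 106.000° E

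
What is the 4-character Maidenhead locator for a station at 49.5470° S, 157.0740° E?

QE80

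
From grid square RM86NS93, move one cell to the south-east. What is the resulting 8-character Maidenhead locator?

Longitude extended square 9; +1 → 10, wraps to 0, carry into subsquare.
Longitude subsquare n = 13; +1 → 14 = o.
Latitude extended square 3; −1 → 2.

RM86os02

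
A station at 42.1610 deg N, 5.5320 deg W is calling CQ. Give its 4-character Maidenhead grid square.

Offset from 180°W / 90°S: lon 174.47°, lat 132.16°.
Field: 174.47/20 → 8 → I, 132.16/10 → 13 → N; chars IN.
Square: 14.47/2 → 7, 2.16/1 → 2; chars 72.

IN72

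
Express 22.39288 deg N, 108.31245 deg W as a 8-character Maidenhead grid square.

Shift to the Maidenhead origin (180°W, 90°S): lon 71.68755, lat 112.39288.
Field (20°×10°, letters A–R): lon ⌊71.68755/20⌋ = 3 → D; lat ⌊112.39288/10⌋ = 11 → L.
Square (2°×1°, digits 0–9): lon ⌊11.68755/2⌋ = 5; lat ⌊2.39288/1⌋ = 2.
Subsquare (5′×2.5′, letters a–x): lon ⌊1.68755/0.0833333⌋ = 20 → u; lat ⌊0.39288/0.0416667⌋ = 9 → j.
Extended square (30″×15″, digits 0–9): lon ⌊0.02088/0.00833333⌋ = 2; lat ⌊0.01788/0.00416667⌋ = 4.

DL52uj24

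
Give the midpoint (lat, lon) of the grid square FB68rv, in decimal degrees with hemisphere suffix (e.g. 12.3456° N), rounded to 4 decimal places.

71.1042° S, 66.5417° W

Field F=5, B=1: +5·20° lon, +1·10° lat → SW at lon -80°, lat -80°.
Square 6, 8: +6·2° lon, +8·1° lat → SW at lon -68°, lat -72°.
Subsquare r=17, v=21: +17·0.0833333° lon, +21·0.0416667° lat → SW at lon -66.5833°, lat -71.125°.
Cell spans 0.0833333° lon × 0.0416667° lat. Centre is SW corner plus half of each.
latitude 71.1042° S, longitude 66.5417° W.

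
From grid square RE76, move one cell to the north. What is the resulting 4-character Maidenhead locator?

RE77

Latitude square 6; +1 → 7.
The longitude characters are unchanged.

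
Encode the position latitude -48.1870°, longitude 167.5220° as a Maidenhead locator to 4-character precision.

RE31

Add 180° to longitude and 90° to latitude: 347.52, 41.81.
Field: lon ⌊347.52/20⌋ = 17 → R; lat ⌊41.81/10⌋ = 4 → E.
Square: lon ⌊7.52/2⌋ = 3; lat ⌊1.81/1⌋ = 1.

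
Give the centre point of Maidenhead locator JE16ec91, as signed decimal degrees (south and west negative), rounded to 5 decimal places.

-43.91042, 2.41250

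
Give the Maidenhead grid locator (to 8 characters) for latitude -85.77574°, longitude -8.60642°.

IA54qf73

Offset from 180°W / 90°S: lon 171.39358°, lat 4.22426°.
Field: 171.39358/20 → 8 → I, 4.22426/10 → 0 → A; chars IA.
Square: 11.39358/2 → 5, 4.22426/1 → 4; chars 54.
Subsquare: 1.39358/0.0833333 → 16 → q, 0.22426/0.0416667 → 5 → f; chars qf.
Extended square: 0.06025/0.00833333 → 7, 0.01593/0.00416667 → 3; chars 73.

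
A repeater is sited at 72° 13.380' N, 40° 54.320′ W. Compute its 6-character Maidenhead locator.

GQ92nf

Shift to the Maidenhead origin (180°W, 90°S): lon 139.0947, lat 162.2230.
Field: lon ⌊139.0947/20⌋ = 6 → G; lat ⌊162.2230/10⌋ = 16 → Q.
Square: lon ⌊19.0947/2⌋ = 9; lat ⌊2.2230/1⌋ = 2.
Subsquare: lon ⌊1.0947/0.0833333⌋ = 13 → n; lat ⌊0.2230/0.0416667⌋ = 5 → f.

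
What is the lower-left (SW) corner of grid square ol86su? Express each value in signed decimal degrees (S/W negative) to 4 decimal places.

26.8333, 117.5000

Field O=14, L=11: +14·20° lon, +11·10° lat → SW at lon 100°, lat 20°.
Square 8, 6: +8·2° lon, +6·1° lat → SW at lon 116°, lat 26°.
Subsquare s=18, u=20: +18·0.0833333° lon, +20·0.0416667° lat → SW at lon 117.5°, lat 26.8333°.
latitude 26.8333, longitude 117.5000.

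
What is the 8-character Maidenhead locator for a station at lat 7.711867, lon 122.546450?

Offset from 180°W / 90°S: lon 302.54645°, lat 97.71187°.
Field: lon ⌊302.54645/20⌋ = 15 → P; lat ⌊97.71187/10⌋ = 9 → J.
Square: lon ⌊2.54645/2⌋ = 1; lat ⌊7.71187/1⌋ = 7.
Subsquare: lon ⌊0.54645/0.0833333⌋ = 6 → g; lat ⌊0.71187/0.0416667⌋ = 17 → r.
Extended square: lon ⌊0.04645/0.00833333⌋ = 5; lat ⌊0.00353/0.00416667⌋ = 0.

PJ17gr50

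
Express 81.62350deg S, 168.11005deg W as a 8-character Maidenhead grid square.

Add 180° to longitude and 90° to latitude: 11.88995, 8.37650.
Field: lon ⌊11.88995/20⌋ = 0 → A; lat ⌊8.37650/10⌋ = 0 → A.
Square: lon ⌊11.88995/2⌋ = 5; lat ⌊8.37650/1⌋ = 8.
Subsquare: lon ⌊1.88995/0.0833333⌋ = 22 → w; lat ⌊0.37650/0.0416667⌋ = 9 → j.
Extended square: lon ⌊0.05662/0.00833333⌋ = 6; lat ⌊0.00150/0.00416667⌋ = 0.

AA58wj60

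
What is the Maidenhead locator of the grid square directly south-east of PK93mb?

Longitude subsquare m = 12; +1 → 13 = n.
Latitude subsquare b = 1; −1 → 0 = a.

PK93na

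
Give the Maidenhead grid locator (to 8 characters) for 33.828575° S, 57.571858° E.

Offset from 180°W / 90°S: lon 237.57186°, lat 56.17142°.
Field: 237.57186/20 → 11 → L, 56.17142/10 → 5 → F; chars LF.
Square: 17.57186/2 → 8, 6.17142/1 → 6; chars 86.
Subsquare: 1.57186/0.0833333 → 18 → s, 0.17142/0.0416667 → 4 → e; chars se.
Extended square: 0.07186/0.00833333 → 8, 0.00476/0.00416667 → 1; chars 81.

LF86se81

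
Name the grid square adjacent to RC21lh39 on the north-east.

Longitude extended square 3; +1 → 4.
Latitude extended square 9; +1 → 10, wraps to 0, carry into subsquare.
Latitude subsquare h = 7; +1 → 8 = i.

RC21li40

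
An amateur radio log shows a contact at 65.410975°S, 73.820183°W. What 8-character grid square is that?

FC34co11

Shift to the Maidenhead origin (180°W, 90°S): lon 106.17982, lat 24.58903.
Field: 106.17982/20 → 5 → F, 24.58903/10 → 2 → C; chars FC.
Square: 6.17982/2 → 3, 4.58903/1 → 4; chars 34.
Subsquare: 0.17982/0.0833333 → 2 → c, 0.58903/0.0416667 → 14 → o; chars co.
Extended square: 0.01315/0.00833333 → 1, 0.00569/0.00416667 → 1; chars 11.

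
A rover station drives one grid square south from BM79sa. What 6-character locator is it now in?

BM78sx

Latitude subsquare a = 0; −1 → -1, wraps to 23 = x, carry into square.
Latitude square 9; −1 → 8.
The longitude characters are unchanged.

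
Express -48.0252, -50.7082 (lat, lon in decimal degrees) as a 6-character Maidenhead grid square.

Add 180° to longitude and 90° to latitude: 129.2918, 41.9748.
Field: 129.2918/20 → 6 → G, 41.9748/10 → 4 → E; chars GE.
Square: 9.2918/2 → 4, 1.9748/1 → 1; chars 41.
Subsquare: 1.2918/0.0833333 → 15 → p, 0.9748/0.0416667 → 23 → x; chars px.

GE41px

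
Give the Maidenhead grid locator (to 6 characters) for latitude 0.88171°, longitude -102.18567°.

Add 180° to longitude and 90° to latitude: 77.8143, 90.8817.
Field (20°×10°, letters A–R): 77.8143/20 → 3 → D, 90.8817/10 → 9 → J; chars DJ.
Square (2°×1°, digits 0–9): 17.8143/2 → 8, 0.8817/1 → 0; chars 80.
Subsquare (5′×2.5′, letters a–x): 1.8143/0.0833333 → 21 → v, 0.8817/0.0416667 → 21 → v; chars vv.

DJ80vv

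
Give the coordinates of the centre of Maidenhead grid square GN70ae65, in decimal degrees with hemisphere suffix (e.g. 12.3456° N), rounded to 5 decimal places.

40.18958° N, 45.94583° W

Field G=6, N=13: +6·20° lon, +13·10° lat → SW at lon -60°, lat 40°.
Square 7, 0: +7·2° lon, +0·1° lat → SW at lon -46°, lat 40°.
Subsquare a=0, e=4: +0·0.0833333° lon, +4·0.0416667° lat → SW at lon -46°, lat 40.1667°.
Extended square 6, 5: +6·0.00833333° lon, +5·0.00416667° lat → SW at lon -45.95°, lat 40.1875°.
Cell spans 0.00833333° lon × 0.00416667° lat. Centre is SW corner plus half of each.
latitude 40.18958° N, longitude 45.94583° W.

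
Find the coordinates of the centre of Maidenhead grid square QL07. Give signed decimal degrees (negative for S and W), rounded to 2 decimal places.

27.50, 141.00

Field Q=16, L=11: +16·20° lon, +11·10° lat → SW at lon 140°, lat 20°.
Square 0, 7: +0·2° lon, +7·1° lat → SW at lon 140°, lat 27°.
Cell spans 2° lon × 1° lat. Centre is SW corner plus half of each.
latitude 27.50, longitude 141.00.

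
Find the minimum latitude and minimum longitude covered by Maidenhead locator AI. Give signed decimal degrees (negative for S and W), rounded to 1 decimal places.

-10.0, -180.0

Field A=0, I=8: +0·20° lon, +8·10° lat → SW at lon -180°, lat -10°.
latitude -10.0, longitude -180.0.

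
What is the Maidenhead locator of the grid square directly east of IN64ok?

IN64pk

Longitude subsquare o = 14; +1 → 15 = p.
The latitude characters are unchanged.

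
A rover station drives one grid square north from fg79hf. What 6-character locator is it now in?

FG79hg

Latitude subsquare f = 5; +1 → 6 = g.
The longitude characters are unchanged.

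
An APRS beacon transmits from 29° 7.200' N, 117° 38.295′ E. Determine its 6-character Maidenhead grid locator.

OL89tc

Add 180° to longitude and 90° to latitude: 297.6382, 119.1200.
Field (20°×10°, letters A–R): 297.6382/20 → 14 → O, 119.1200/10 → 11 → L; chars OL.
Square (2°×1°, digits 0–9): 17.6382/2 → 8, 9.1200/1 → 9; chars 89.
Subsquare (5′×2.5′, letters a–x): 1.6382/0.0833333 → 19 → t, 0.1200/0.0416667 → 2 → c; chars tc.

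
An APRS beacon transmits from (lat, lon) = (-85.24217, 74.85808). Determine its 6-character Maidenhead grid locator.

Shift to the Maidenhead origin (180°W, 90°S): lon 254.8581, lat 4.7578.
Field: lon ⌊254.8581/20⌋ = 12 → M; lat ⌊4.7578/10⌋ = 0 → A.
Square: lon ⌊14.8581/2⌋ = 7; lat ⌊4.7578/1⌋ = 4.
Subsquare: lon ⌊0.8581/0.0833333⌋ = 10 → k; lat ⌊0.7578/0.0416667⌋ = 18 → s.

MA74ks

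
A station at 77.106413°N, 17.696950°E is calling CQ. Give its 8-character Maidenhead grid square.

Shift to the Maidenhead origin (180°W, 90°S): lon 197.69695, lat 167.10641.
Field (20°×10°, letters A–R): 197.69695/20 → 9 → J, 167.10641/10 → 16 → Q; chars JQ.
Square (2°×1°, digits 0–9): 17.69695/2 → 8, 7.10641/1 → 7; chars 87.
Subsquare (5′×2.5′, letters a–x): 1.69695/0.0833333 → 20 → u, 0.10641/0.0416667 → 2 → c; chars uc.
Extended square (30″×15″, digits 0–9): 0.03028/0.00833333 → 3, 0.02308/0.00416667 → 5; chars 35.

JQ87uc35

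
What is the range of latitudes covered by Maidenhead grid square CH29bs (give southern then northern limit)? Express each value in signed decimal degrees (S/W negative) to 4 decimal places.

-10.2500, -10.2083

Field C=2, H=7: +2·20° lon, +7·10° lat → SW at lon -140°, lat -20°.
Square 2, 9: +2·2° lon, +9·1° lat → SW at lon -136°, lat -11°.
Subsquare b=1, s=18: +1·0.0833333° lon, +18·0.0416667° lat → SW at lon -135.917°, lat -10.25°.
Cell spans 0.0833333° lon × 0.0416667° lat.
south -10.2500, north -10.2083.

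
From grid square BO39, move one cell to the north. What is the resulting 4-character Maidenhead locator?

Latitude square 9; +1 → 10, wraps to 0, carry into field.
Latitude field O = 14; +1 → 15 = P.
The longitude characters are unchanged.

BP30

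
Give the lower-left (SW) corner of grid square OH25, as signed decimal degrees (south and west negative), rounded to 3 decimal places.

-15.000, 104.000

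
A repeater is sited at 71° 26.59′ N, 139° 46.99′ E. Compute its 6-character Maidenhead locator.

PQ91vk

Shift to the Maidenhead origin (180°W, 90°S): lon 319.7832, lat 161.4432.
Field (20°×10°, letters A–R): lon ⌊319.7832/20⌋ = 15 → P; lat ⌊161.4432/10⌋ = 16 → Q.
Square (2°×1°, digits 0–9): lon ⌊19.7832/2⌋ = 9; lat ⌊1.4432/1⌋ = 1.
Subsquare (5′×2.5′, letters a–x): lon ⌊1.7832/0.0833333⌋ = 21 → v; lat ⌊0.4432/0.0416667⌋ = 10 → k.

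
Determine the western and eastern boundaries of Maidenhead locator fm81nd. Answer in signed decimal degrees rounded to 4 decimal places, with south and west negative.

-62.9167, -62.8333

Field F=5, M=12: +5·20° lon, +12·10° lat → SW at lon -80°, lat 30°.
Square 8, 1: +8·2° lon, +1·1° lat → SW at lon -64°, lat 31°.
Subsquare n=13, d=3: +13·0.0833333° lon, +3·0.0416667° lat → SW at lon -62.9167°, lat 31.125°.
Cell spans 0.0833333° lon × 0.0416667° lat.
west -62.9167, east -62.8333.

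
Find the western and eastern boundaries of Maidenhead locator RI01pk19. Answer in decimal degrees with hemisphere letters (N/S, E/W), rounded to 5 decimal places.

161.25833° E, 161.26667° E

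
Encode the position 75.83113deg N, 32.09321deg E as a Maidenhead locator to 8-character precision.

Shift to the Maidenhead origin (180°W, 90°S): lon 212.09321, lat 165.83113.
Field: 212.09321/20 → 10 → K, 165.83113/10 → 16 → Q; chars KQ.
Square: 12.09321/2 → 6, 5.83113/1 → 5; chars 65.
Subsquare: 0.09321/0.0833333 → 1 → b, 0.83113/0.0416667 → 19 → t; chars bt.
Extended square: 0.00988/0.00833333 → 1, 0.03946/0.00416667 → 9; chars 19.

KQ65bt19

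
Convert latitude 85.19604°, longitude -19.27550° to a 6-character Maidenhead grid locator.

IR05ie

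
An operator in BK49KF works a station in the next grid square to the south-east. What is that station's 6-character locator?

BK49le

Longitude subsquare k = 10; +1 → 11 = l.
Latitude subsquare f = 5; −1 → 4 = e.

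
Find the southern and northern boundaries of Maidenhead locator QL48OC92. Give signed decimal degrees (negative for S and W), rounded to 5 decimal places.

28.09167, 28.09583

Field Q=16, L=11: +16·20° lon, +11·10° lat → SW at lon 140°, lat 20°.
Square 4, 8: +4·2° lon, +8·1° lat → SW at lon 148°, lat 28°.
Subsquare o=14, c=2: +14·0.0833333° lon, +2·0.0416667° lat → SW at lon 149.167°, lat 28.0833°.
Extended square 9, 2: +9·0.00833333° lon, +2·0.00416667° lat → SW at lon 149.242°, lat 28.0917°.
Cell spans 0.00833333° lon × 0.00416667° lat.
south 28.09167, north 28.09583.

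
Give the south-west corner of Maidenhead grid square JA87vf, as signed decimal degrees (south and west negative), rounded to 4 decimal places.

Field J=9, A=0: +9·20° lon, +0·10° lat → SW at lon 0°, lat -90°.
Square 8, 7: +8·2° lon, +7·1° lat → SW at lon 16°, lat -83°.
Subsquare v=21, f=5: +21·0.0833333° lon, +5·0.0416667° lat → SW at lon 17.75°, lat -82.7917°.
latitude -82.7917, longitude 17.7500.

-82.7917, 17.7500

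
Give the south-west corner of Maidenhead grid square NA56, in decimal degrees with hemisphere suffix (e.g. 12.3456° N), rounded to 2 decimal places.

84.00° S, 90.00° E

Field N=13, A=0: +13·20° lon, +0·10° lat → SW at lon 80°, lat -90°.
Square 5, 6: +5·2° lon, +6·1° lat → SW at lon 90°, lat -84°.
latitude 84.00° S, longitude 90.00° E.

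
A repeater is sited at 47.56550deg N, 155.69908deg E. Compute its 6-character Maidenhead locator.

QN77un

Offset from 180°W / 90°S: lon 335.6991°, lat 137.5655°.
Field: 335.6991/20 → 16 → Q, 137.5655/10 → 13 → N; chars QN.
Square: 15.6991/2 → 7, 7.5655/1 → 7; chars 77.
Subsquare: 1.6991/0.0833333 → 20 → u, 0.5655/0.0416667 → 13 → n; chars un.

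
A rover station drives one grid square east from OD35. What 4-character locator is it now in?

Longitude square 3; +1 → 4.
The latitude characters are unchanged.

OD45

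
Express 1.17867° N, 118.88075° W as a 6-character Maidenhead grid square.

DJ01ne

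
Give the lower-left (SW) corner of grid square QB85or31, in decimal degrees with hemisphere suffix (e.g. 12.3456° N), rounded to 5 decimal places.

Field Q=16, B=1: +16·20° lon, +1·10° lat → SW at lon 140°, lat -80°.
Square 8, 5: +8·2° lon, +5·1° lat → SW at lon 156°, lat -75°.
Subsquare o=14, r=17: +14·0.0833333° lon, +17·0.0416667° lat → SW at lon 157.167°, lat -74.2917°.
Extended square 3, 1: +3·0.00833333° lon, +1·0.00416667° lat → SW at lon 157.192°, lat -74.2875°.
latitude 74.28750° S, longitude 157.19167° E.

74.28750° S, 157.19167° E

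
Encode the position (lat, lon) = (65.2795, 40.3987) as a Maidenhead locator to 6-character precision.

LP05eg

Shift to the Maidenhead origin (180°W, 90°S): lon 220.3987, lat 155.2795.
Field (20°×10°, letters A–R): lon ⌊220.3987/20⌋ = 11 → L; lat ⌊155.2795/10⌋ = 15 → P.
Square (2°×1°, digits 0–9): lon ⌊0.3987/2⌋ = 0; lat ⌊5.2795/1⌋ = 5.
Subsquare (5′×2.5′, letters a–x): lon ⌊0.3987/0.0833333⌋ = 4 → e; lat ⌊0.2795/0.0416667⌋ = 6 → g.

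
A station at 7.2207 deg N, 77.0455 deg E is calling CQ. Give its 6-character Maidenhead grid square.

Offset from 180°W / 90°S: lon 257.0455°, lat 97.2207°.
Field: lon ⌊257.0455/20⌋ = 12 → M; lat ⌊97.2207/10⌋ = 9 → J.
Square: lon ⌊17.0455/2⌋ = 8; lat ⌊7.2207/1⌋ = 7.
Subsquare: lon ⌊1.0455/0.0833333⌋ = 12 → m; lat ⌊0.2207/0.0416667⌋ = 5 → f.

MJ87mf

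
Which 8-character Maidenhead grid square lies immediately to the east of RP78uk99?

RP78vk09

Longitude extended square 9; +1 → 10, wraps to 0, carry into subsquare.
Longitude subsquare u = 20; +1 → 21 = v.
The latitude characters are unchanged.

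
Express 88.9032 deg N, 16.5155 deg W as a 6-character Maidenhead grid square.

IR18rv

Add 180° to longitude and 90° to latitude: 163.4845, 178.9032.
Field (20°×10°, letters A–R): 163.4845/20 → 8 → I, 178.9032/10 → 17 → R; chars IR.
Square (2°×1°, digits 0–9): 3.4845/2 → 1, 8.9032/1 → 8; chars 18.
Subsquare (5′×2.5′, letters a–x): 1.4845/0.0833333 → 17 → r, 0.9032/0.0416667 → 21 → v; chars rv.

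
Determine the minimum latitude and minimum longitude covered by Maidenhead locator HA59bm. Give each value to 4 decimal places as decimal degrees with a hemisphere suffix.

80.5000° S, 29.9167° W

Field H=7, A=0: +7·20° lon, +0·10° lat → SW at lon -40°, lat -90°.
Square 5, 9: +5·2° lon, +9·1° lat → SW at lon -30°, lat -81°.
Subsquare b=1, m=12: +1·0.0833333° lon, +12·0.0416667° lat → SW at lon -29.9167°, lat -80.5°.
latitude 80.5000° S, longitude 29.9167° W.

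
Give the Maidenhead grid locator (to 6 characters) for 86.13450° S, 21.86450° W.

HA93bu

Shift to the Maidenhead origin (180°W, 90°S): lon 158.1355, lat 3.8655.
Field: 158.1355/20 → 7 → H, 3.8655/10 → 0 → A; chars HA.
Square: 18.1355/2 → 9, 3.8655/1 → 3; chars 93.
Subsquare: 0.1355/0.0833333 → 1 → b, 0.8655/0.0416667 → 20 → u; chars bu.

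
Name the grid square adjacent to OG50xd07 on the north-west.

Longitude extended square 0; −1 → -1, wraps to 9, carry into subsquare.
Longitude subsquare x = 23; −1 → 22 = w.
Latitude extended square 7; +1 → 8.

OG50wd98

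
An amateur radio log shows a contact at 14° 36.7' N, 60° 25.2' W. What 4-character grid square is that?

Shift to the Maidenhead origin (180°W, 90°S): lon 119.58, lat 104.61.
Field: lon ⌊119.58/20⌋ = 5 → F; lat ⌊104.61/10⌋ = 10 → K.
Square: lon ⌊19.58/2⌋ = 9; lat ⌊4.61/1⌋ = 4.

FK94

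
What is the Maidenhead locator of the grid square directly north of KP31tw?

Latitude subsquare w = 22; +1 → 23 = x.
The longitude characters are unchanged.

KP31tx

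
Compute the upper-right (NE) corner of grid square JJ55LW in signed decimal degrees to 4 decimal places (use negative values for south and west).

5.9583, 11.0000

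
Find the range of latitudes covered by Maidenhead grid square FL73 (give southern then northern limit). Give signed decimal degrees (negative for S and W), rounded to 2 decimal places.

Field F=5, L=11: +5·20° lon, +11·10° lat → SW at lon -80°, lat 20°.
Square 7, 3: +7·2° lon, +3·1° lat → SW at lon -66°, lat 23°.
Cell spans 2° lon × 1° lat.
south 23.00, north 24.00.

23.00, 24.00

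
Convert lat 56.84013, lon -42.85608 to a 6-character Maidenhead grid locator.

GO86nu

Shift to the Maidenhead origin (180°W, 90°S): lon 137.1439, lat 146.8401.
Field: 137.1439/20 → 6 → G, 146.8401/10 → 14 → O; chars GO.
Square: 17.1439/2 → 8, 6.8401/1 → 6; chars 86.
Subsquare: 1.1439/0.0833333 → 13 → n, 0.8401/0.0416667 → 20 → u; chars nu.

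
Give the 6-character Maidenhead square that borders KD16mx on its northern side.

KD17ma

Latitude subsquare x = 23; +1 → 24, wraps to 0 = a, carry into square.
Latitude square 6; +1 → 7.
The longitude characters are unchanged.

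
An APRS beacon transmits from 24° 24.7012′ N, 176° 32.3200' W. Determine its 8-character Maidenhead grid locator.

AL14rj58

Shift to the Maidenhead origin (180°W, 90°S): lon 3.46133, lat 114.41169.
Field: 3.46133/20 → 0 → A, 114.41169/10 → 11 → L; chars AL.
Square: 3.46133/2 → 1, 4.41169/1 → 4; chars 14.
Subsquare: 1.46133/0.0833333 → 17 → r, 0.41169/0.0416667 → 9 → j; chars rj.
Extended square: 0.04467/0.00833333 → 5, 0.03669/0.00416667 → 8; chars 58.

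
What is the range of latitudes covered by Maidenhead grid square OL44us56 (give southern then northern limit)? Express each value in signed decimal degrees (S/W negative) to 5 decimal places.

24.77500, 24.77917

Field O=14, L=11: +14·20° lon, +11·10° lat → SW at lon 100°, lat 20°.
Square 4, 4: +4·2° lon, +4·1° lat → SW at lon 108°, lat 24°.
Subsquare u=20, s=18: +20·0.0833333° lon, +18·0.0416667° lat → SW at lon 109.667°, lat 24.75°.
Extended square 5, 6: +5·0.00833333° lon, +6·0.00416667° lat → SW at lon 109.708°, lat 24.775°.
Cell spans 0.00833333° lon × 0.00416667° lat.
south 24.77500, north 24.77917.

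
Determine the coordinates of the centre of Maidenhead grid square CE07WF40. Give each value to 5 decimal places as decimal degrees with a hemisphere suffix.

42.78958° S, 138.12917° W

Field C=2, E=4: +2·20° lon, +4·10° lat → SW at lon -140°, lat -50°.
Square 0, 7: +0·2° lon, +7·1° lat → SW at lon -140°, lat -43°.
Subsquare w=22, f=5: +22·0.0833333° lon, +5·0.0416667° lat → SW at lon -138.167°, lat -42.7917°.
Extended square 4, 0: +4·0.00833333° lon, +0·0.00416667° lat → SW at lon -138.133°, lat -42.7917°.
Cell spans 0.00833333° lon × 0.00416667° lat. Centre is SW corner plus half of each.
latitude 42.78958° S, longitude 138.12917° W.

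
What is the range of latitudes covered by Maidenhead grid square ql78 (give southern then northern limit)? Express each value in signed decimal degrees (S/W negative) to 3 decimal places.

Field Q=16, L=11: +16·20° lon, +11·10° lat → SW at lon 140°, lat 20°.
Square 7, 8: +7·2° lon, +8·1° lat → SW at lon 154°, lat 28°.
Cell spans 2° lon × 1° lat.
south 28.000, north 29.000.

28.000, 29.000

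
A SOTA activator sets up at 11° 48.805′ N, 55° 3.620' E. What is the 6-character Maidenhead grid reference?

LK71mt

Shift to the Maidenhead origin (180°W, 90°S): lon 235.0603, lat 101.8134.
Field: lon ⌊235.0603/20⌋ = 11 → L; lat ⌊101.8134/10⌋ = 10 → K.
Square: lon ⌊15.0603/2⌋ = 7; lat ⌊1.8134/1⌋ = 1.
Subsquare: lon ⌊1.0603/0.0833333⌋ = 12 → m; lat ⌊0.8134/0.0416667⌋ = 19 → t.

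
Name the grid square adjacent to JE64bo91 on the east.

JE64co01

Longitude extended square 9; +1 → 10, wraps to 0, carry into subsquare.
Longitude subsquare b = 1; +1 → 2 = c.
The latitude characters are unchanged.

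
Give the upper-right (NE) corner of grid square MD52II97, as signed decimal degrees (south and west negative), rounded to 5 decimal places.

Field M=12, D=3: +12·20° lon, +3·10° lat → SW at lon 60°, lat -60°.
Square 5, 2: +5·2° lon, +2·1° lat → SW at lon 70°, lat -58°.
Subsquare i=8, i=8: +8·0.0833333° lon, +8·0.0416667° lat → SW at lon 70.6667°, lat -57.6667°.
Extended square 9, 7: +9·0.00833333° lon, +7·0.00416667° lat → SW at lon 70.7417°, lat -57.6375°.
Cell spans 0.00833333° lon × 0.00416667° lat. NE corner is SW corner plus one full cell.
latitude -57.63333, longitude 70.75000.

-57.63333, 70.75000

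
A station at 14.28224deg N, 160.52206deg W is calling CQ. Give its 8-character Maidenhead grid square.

AK94rg77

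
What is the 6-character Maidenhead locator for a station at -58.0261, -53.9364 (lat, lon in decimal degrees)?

GD31ax

Add 180° to longitude and 90° to latitude: 126.0636, 31.9739.
Field: 126.0636/20 → 6 → G, 31.9739/10 → 3 → D; chars GD.
Square: 6.0636/2 → 3, 1.9739/1 → 1; chars 31.
Subsquare: 0.0636/0.0833333 → 0 → a, 0.9739/0.0416667 → 23 → x; chars ax.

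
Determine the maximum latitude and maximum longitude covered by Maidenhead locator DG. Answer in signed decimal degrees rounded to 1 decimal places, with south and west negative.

Field D=3, G=6: +3·20° lon, +6·10° lat → SW at lon -120°, lat -30°.
Cell spans 20° lon × 10° lat. NE corner is SW corner plus one full cell.
latitude -20.0, longitude -100.0.

-20.0, -100.0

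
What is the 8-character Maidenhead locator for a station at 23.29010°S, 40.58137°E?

Shift to the Maidenhead origin (180°W, 90°S): lon 220.58137, lat 66.70990.
Field: 220.58137/20 → 11 → L, 66.70990/10 → 6 → G; chars LG.
Square: 0.58137/2 → 0, 6.70990/1 → 6; chars 06.
Subsquare: 0.58137/0.0833333 → 6 → g, 0.70990/0.0416667 → 17 → r; chars gr.
Extended square: 0.08137/0.00833333 → 9, 0.00157/0.00416667 → 0; chars 90.

LG06gr90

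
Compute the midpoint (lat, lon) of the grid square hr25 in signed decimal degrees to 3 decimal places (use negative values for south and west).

Field H=7, R=17: +7·20° lon, +17·10° lat → SW at lon -40°, lat 80°.
Square 2, 5: +2·2° lon, +5·1° lat → SW at lon -36°, lat 85°.
Cell spans 2° lon × 1° lat. Centre is SW corner plus half of each.
latitude 85.500, longitude -35.000.

85.500, -35.000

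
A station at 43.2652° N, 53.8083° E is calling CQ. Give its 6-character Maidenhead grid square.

LN63vg

Shift to the Maidenhead origin (180°W, 90°S): lon 233.8083, lat 133.2652.
Field (20°×10°, letters A–R): 233.8083/20 → 11 → L, 133.2652/10 → 13 → N; chars LN.
Square (2°×1°, digits 0–9): 13.8083/2 → 6, 3.2652/1 → 3; chars 63.
Subsquare (5′×2.5′, letters a–x): 1.8083/0.0833333 → 21 → v, 0.2652/0.0416667 → 6 → g; chars vg.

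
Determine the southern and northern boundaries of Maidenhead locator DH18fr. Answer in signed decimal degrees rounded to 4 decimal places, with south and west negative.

Field D=3, H=7: +3·20° lon, +7·10° lat → SW at lon -120°, lat -20°.
Square 1, 8: +1·2° lon, +8·1° lat → SW at lon -118°, lat -12°.
Subsquare f=5, r=17: +5·0.0833333° lon, +17·0.0416667° lat → SW at lon -117.583°, lat -11.2917°.
Cell spans 0.0833333° lon × 0.0416667° lat.
south -11.2917, north -11.2500.

-11.2917, -11.2500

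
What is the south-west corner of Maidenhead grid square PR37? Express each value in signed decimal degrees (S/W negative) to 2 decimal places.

Field P=15, R=17: +15·20° lon, +17·10° lat → SW at lon 120°, lat 80°.
Square 3, 7: +3·2° lon, +7·1° lat → SW at lon 126°, lat 87°.
latitude 87.00, longitude 126.00.

87.00, 126.00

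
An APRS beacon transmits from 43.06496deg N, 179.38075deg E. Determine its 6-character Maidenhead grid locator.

Add 180° to longitude and 90° to latitude: 359.3808, 133.0650.
Field (20°×10°, letters A–R): 359.3808/20 → 17 → R, 133.0650/10 → 13 → N; chars RN.
Square (2°×1°, digits 0–9): 19.3808/2 → 9, 3.0650/1 → 3; chars 93.
Subsquare (5′×2.5′, letters a–x): 1.3808/0.0833333 → 16 → q, 0.0650/0.0416667 → 1 → b; chars qb.

RN93qb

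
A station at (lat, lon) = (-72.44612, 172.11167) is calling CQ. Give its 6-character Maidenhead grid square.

RB67bn

Shift to the Maidenhead origin (180°W, 90°S): lon 352.1117, lat 17.5539.
Field: lon ⌊352.1117/20⌋ = 17 → R; lat ⌊17.5539/10⌋ = 1 → B.
Square: lon ⌊12.1117/2⌋ = 6; lat ⌊7.5539/1⌋ = 7.
Subsquare: lon ⌊0.1117/0.0833333⌋ = 1 → b; lat ⌊0.5539/0.0416667⌋ = 13 → n.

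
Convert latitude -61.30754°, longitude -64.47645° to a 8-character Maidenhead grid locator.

FC78sq26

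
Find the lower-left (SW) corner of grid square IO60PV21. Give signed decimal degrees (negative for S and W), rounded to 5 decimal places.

Field I=8, O=14: +8·20° lon, +14·10° lat → SW at lon -20°, lat 50°.
Square 6, 0: +6·2° lon, +0·1° lat → SW at lon -8°, lat 50°.
Subsquare p=15, v=21: +15·0.0833333° lon, +21·0.0416667° lat → SW at lon -6.75°, lat 50.875°.
Extended square 2, 1: +2·0.00833333° lon, +1·0.00416667° lat → SW at lon -6.73333°, lat 50.8792°.
latitude 50.87917, longitude -6.73333.

50.87917, -6.73333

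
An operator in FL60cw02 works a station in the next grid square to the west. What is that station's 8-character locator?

Longitude extended square 0; −1 → -1, wraps to 9, carry into subsquare.
Longitude subsquare c = 2; −1 → 1 = b.
The latitude characters are unchanged.

FL60bw92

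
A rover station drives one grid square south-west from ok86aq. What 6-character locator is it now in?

OK76xp

Longitude subsquare a = 0; −1 → -1, wraps to 23 = x, carry into square.
Longitude square 8; −1 → 7.
Latitude subsquare q = 16; −1 → 15 = p.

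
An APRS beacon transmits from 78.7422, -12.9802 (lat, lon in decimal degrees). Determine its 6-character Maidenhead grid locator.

IQ38mr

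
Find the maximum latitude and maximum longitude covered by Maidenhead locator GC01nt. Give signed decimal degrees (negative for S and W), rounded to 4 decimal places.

Field G=6, C=2: +6·20° lon, +2·10° lat → SW at lon -60°, lat -70°.
Square 0, 1: +0·2° lon, +1·1° lat → SW at lon -60°, lat -69°.
Subsquare n=13, t=19: +13·0.0833333° lon, +19·0.0416667° lat → SW at lon -58.9167°, lat -68.2083°.
Cell spans 0.0833333° lon × 0.0416667° lat. NE corner is SW corner plus one full cell.
latitude -68.1667, longitude -58.8333.

-68.1667, -58.8333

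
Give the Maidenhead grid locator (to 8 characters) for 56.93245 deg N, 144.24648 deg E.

Offset from 180°W / 90°S: lon 324.24648°, lat 146.93245°.
Field (20°×10°, letters A–R): 324.24648/20 → 16 → Q, 146.93245/10 → 14 → O; chars QO.
Square (2°×1°, digits 0–9): 4.24648/2 → 2, 6.93245/1 → 6; chars 26.
Subsquare (5′×2.5′, letters a–x): 0.24648/0.0833333 → 2 → c, 0.93245/0.0416667 → 22 → w; chars cw.
Extended square (30″×15″, digits 0–9): 0.07981/0.00833333 → 9, 0.01578/0.00416667 → 3; chars 93.

QO26cw93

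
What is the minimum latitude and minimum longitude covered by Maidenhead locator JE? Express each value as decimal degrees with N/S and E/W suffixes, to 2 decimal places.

50.00° S, 0.00° E

Field J=9, E=4: +9·20° lon, +4·10° lat → SW at lon 0°, lat -50°.
latitude 50.00° S, longitude 0.00° E.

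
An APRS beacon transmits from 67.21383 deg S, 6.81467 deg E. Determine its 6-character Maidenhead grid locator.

Shift to the Maidenhead origin (180°W, 90°S): lon 186.8147, lat 22.7862.
Field: lon ⌊186.8147/20⌋ = 9 → J; lat ⌊22.7862/10⌋ = 2 → C.
Square: lon ⌊6.8147/2⌋ = 3; lat ⌊2.7862/1⌋ = 2.
Subsquare: lon ⌊0.8147/0.0833333⌋ = 9 → j; lat ⌊0.7862/0.0416667⌋ = 18 → s.

JC32js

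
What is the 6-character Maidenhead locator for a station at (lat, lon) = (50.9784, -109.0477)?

DO50lx

Add 180° to longitude and 90° to latitude: 70.9523, 140.9784.
Field: lon ⌊70.9523/20⌋ = 3 → D; lat ⌊140.9784/10⌋ = 14 → O.
Square: lon ⌊10.9523/2⌋ = 5; lat ⌊0.9784/1⌋ = 0.
Subsquare: lon ⌊0.9523/0.0833333⌋ = 11 → l; lat ⌊0.9784/0.0416667⌋ = 23 → x.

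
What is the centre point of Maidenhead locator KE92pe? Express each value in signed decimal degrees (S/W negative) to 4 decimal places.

-47.8125, 39.2917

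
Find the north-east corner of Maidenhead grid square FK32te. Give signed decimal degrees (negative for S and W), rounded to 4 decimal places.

Field F=5, K=10: +5·20° lon, +10·10° lat → SW at lon -80°, lat 10°.
Square 3, 2: +3·2° lon, +2·1° lat → SW at lon -74°, lat 12°.
Subsquare t=19, e=4: +19·0.0833333° lon, +4·0.0416667° lat → SW at lon -72.4167°, lat 12.1667°.
Cell spans 0.0833333° lon × 0.0416667° lat. NE corner is SW corner plus one full cell.
latitude 12.2083, longitude -72.3333.

12.2083, -72.3333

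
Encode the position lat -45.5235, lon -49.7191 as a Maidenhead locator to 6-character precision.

GE54dl

Shift to the Maidenhead origin (180°W, 90°S): lon 130.2809, lat 44.4765.
Field: lon ⌊130.2809/20⌋ = 6 → G; lat ⌊44.4765/10⌋ = 4 → E.
Square: lon ⌊10.2809/2⌋ = 5; lat ⌊4.4765/1⌋ = 4.
Subsquare: lon ⌊0.2809/0.0833333⌋ = 3 → d; lat ⌊0.4765/0.0416667⌋ = 11 → l.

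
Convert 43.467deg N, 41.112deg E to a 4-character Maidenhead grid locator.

LN03

Shift to the Maidenhead origin (180°W, 90°S): lon 221.11, lat 133.47.
Field: lon ⌊221.11/20⌋ = 11 → L; lat ⌊133.47/10⌋ = 13 → N.
Square: lon ⌊1.11/2⌋ = 0; lat ⌊3.47/1⌋ = 3.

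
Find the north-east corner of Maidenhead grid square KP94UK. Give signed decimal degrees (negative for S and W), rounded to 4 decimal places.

64.4583, 39.7500

Field K=10, P=15: +10·20° lon, +15·10° lat → SW at lon 20°, lat 60°.
Square 9, 4: +9·2° lon, +4·1° lat → SW at lon 38°, lat 64°.
Subsquare u=20, k=10: +20·0.0833333° lon, +10·0.0416667° lat → SW at lon 39.6667°, lat 64.4167°.
Cell spans 0.0833333° lon × 0.0416667° lat. NE corner is SW corner plus one full cell.
latitude 64.4583, longitude 39.7500.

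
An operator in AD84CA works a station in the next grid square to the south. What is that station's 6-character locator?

AD83cx

Latitude subsquare a = 0; −1 → -1, wraps to 23 = x, carry into square.
Latitude square 4; −1 → 3.
The longitude characters are unchanged.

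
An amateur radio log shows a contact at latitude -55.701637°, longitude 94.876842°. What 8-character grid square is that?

ND74kh51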